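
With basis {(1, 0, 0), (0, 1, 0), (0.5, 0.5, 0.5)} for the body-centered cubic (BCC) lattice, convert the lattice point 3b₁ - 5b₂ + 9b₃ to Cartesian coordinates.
(7.5, -0.5, 4.5)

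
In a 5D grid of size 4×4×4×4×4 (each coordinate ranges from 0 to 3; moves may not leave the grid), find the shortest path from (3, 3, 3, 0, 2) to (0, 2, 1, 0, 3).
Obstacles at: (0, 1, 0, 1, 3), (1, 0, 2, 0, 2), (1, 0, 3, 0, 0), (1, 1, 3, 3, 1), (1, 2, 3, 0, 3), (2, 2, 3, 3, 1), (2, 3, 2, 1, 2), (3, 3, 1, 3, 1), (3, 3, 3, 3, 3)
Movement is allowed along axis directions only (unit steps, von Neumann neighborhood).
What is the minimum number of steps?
7
(one shortest path: (3, 3, 3, 0, 2) → (2, 3, 3, 0, 2) → (1, 3, 3, 0, 2) → (0, 3, 3, 0, 2) → (0, 2, 3, 0, 2) → (0, 2, 2, 0, 2) → (0, 2, 1, 0, 2) → (0, 2, 1, 0, 3))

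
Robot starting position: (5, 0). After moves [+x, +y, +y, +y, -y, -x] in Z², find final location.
(5, 2)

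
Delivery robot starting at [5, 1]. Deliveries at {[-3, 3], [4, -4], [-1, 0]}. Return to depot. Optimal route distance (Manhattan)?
30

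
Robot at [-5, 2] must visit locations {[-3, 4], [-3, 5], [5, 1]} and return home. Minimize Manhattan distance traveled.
28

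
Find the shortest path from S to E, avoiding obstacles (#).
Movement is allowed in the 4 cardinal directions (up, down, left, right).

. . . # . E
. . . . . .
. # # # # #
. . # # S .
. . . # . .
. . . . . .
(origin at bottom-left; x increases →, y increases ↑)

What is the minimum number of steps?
16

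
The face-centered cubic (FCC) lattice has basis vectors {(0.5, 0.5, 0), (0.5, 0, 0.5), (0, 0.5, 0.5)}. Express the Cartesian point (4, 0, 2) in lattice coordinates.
2b₁ + 6b₂ - 2b₃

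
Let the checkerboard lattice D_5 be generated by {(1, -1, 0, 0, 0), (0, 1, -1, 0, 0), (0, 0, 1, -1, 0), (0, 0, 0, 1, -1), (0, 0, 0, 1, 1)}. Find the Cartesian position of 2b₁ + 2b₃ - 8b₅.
(2, -2, 2, -10, -8)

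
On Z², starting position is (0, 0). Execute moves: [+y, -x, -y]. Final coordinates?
(-1, 0)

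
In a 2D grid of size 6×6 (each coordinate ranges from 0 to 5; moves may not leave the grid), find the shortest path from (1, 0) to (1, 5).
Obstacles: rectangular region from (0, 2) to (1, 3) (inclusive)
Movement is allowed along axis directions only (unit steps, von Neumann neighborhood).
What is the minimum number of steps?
7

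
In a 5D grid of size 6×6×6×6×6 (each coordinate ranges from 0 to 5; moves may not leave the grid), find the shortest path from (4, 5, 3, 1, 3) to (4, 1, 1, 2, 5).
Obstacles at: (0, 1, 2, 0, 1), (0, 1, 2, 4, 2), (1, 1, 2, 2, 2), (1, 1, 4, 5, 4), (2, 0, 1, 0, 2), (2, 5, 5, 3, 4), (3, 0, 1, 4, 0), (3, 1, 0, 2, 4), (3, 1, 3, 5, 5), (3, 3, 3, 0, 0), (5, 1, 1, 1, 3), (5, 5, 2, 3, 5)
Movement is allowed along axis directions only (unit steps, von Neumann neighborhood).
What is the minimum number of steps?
9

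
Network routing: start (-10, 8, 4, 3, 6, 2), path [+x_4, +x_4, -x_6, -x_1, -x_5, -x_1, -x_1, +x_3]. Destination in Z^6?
(-13, 8, 5, 5, 5, 1)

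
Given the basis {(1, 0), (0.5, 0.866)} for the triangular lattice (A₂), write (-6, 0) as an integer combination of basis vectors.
-6b₁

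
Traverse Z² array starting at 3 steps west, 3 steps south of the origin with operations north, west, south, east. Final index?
(-3, -3)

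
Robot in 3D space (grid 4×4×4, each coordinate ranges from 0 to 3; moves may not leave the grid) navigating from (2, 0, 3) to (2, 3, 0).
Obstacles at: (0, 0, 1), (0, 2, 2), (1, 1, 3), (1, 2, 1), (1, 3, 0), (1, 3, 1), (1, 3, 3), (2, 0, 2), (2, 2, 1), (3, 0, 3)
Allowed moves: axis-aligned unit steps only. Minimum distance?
6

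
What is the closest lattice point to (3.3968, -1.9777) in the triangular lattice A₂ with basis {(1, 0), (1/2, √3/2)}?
(3, -1.732)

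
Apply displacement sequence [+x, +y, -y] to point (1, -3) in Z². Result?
(2, -3)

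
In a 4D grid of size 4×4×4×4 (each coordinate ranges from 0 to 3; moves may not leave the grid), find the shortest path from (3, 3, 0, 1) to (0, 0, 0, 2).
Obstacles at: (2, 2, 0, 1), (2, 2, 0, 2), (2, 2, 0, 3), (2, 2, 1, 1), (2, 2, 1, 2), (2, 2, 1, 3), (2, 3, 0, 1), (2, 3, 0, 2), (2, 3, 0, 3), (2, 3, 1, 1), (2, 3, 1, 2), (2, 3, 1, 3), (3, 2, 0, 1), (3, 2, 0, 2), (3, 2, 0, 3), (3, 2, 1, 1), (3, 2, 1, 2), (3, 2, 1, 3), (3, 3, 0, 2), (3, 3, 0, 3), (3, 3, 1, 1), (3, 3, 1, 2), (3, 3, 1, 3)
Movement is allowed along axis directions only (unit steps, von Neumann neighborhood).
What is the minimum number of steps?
9
(one shortest path: (3, 3, 0, 1) → (3, 3, 0, 0) → (2, 3, 0, 0) → (1, 3, 0, 0) → (0, 3, 0, 0) → (0, 2, 0, 0) → (0, 1, 0, 0) → (0, 0, 0, 0) → (0, 0, 0, 1) → (0, 0, 0, 2))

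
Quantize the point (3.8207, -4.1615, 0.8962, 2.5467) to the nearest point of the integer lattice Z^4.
(4, -4, 1, 3)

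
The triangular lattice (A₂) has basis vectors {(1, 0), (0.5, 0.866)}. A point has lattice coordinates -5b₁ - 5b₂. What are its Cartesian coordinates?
(-7.5, -4.33)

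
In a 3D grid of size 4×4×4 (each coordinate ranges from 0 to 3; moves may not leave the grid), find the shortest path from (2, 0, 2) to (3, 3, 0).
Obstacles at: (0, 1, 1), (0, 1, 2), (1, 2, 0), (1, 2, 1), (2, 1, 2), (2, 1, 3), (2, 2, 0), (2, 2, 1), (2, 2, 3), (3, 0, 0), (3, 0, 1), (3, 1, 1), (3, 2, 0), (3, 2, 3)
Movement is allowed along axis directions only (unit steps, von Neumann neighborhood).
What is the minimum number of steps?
6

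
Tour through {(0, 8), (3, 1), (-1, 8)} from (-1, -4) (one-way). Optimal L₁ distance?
20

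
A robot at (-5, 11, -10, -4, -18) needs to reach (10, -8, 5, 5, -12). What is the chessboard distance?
19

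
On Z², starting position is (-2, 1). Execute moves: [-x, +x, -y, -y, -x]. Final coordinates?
(-3, -1)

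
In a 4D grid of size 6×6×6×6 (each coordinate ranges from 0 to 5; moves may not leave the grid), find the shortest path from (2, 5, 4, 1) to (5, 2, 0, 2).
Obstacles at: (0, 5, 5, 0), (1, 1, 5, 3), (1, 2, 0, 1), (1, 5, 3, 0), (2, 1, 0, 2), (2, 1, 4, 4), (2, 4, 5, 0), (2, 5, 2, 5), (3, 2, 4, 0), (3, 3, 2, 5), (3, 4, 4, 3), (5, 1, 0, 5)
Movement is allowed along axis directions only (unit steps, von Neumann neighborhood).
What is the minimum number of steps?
11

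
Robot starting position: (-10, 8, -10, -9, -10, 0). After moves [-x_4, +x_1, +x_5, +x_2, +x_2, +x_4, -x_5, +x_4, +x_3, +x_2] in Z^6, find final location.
(-9, 11, -9, -8, -10, 0)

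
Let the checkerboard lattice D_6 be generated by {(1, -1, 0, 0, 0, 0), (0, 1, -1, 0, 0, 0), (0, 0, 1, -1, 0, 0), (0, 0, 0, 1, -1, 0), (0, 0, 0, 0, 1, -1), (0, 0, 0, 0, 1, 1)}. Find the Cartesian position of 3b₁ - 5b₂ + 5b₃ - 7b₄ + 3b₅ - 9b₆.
(3, -8, 10, -12, 1, -12)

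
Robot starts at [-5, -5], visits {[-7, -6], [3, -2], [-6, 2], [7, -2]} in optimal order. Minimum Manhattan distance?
29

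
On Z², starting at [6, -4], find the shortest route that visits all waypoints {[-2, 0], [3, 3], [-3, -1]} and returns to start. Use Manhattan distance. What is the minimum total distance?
32
(one optimal route: (6, -4) → (3, 3) → (-2, 0) → (-3, -1) → (6, -4))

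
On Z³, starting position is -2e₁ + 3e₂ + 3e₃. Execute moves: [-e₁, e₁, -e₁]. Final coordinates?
(-3, 3, 3)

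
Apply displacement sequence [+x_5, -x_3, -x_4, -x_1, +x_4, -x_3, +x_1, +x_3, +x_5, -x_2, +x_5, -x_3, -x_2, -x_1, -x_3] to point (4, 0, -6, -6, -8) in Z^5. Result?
(3, -2, -9, -6, -5)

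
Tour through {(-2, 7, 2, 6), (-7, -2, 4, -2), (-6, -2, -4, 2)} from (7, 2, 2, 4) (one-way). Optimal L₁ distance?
52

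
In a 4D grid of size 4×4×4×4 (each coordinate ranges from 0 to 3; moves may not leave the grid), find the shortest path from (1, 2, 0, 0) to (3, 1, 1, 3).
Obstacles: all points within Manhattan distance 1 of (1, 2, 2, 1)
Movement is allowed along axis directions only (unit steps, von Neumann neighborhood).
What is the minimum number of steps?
7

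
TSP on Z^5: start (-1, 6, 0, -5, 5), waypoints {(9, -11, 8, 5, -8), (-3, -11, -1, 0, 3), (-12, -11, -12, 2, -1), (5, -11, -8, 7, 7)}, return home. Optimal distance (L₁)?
182
(one optimal route: (-1, 6, 0, -5, 5) → (9, -11, 8, 5, -8) → (5, -11, -8, 7, 7) → (-12, -11, -12, 2, -1) → (-3, -11, -1, 0, 3) → (-1, 6, 0, -5, 5))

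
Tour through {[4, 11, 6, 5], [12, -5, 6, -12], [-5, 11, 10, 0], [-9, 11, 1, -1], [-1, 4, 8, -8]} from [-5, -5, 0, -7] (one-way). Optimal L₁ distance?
114
(one optimal route: (-5, -5, 0, -7) → (-9, 11, 1, -1) → (-5, 11, 10, 0) → (4, 11, 6, 5) → (-1, 4, 8, -8) → (12, -5, 6, -12))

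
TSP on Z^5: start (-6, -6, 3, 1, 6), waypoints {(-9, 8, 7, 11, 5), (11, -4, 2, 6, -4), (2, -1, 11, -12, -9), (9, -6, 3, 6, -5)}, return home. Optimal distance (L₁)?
174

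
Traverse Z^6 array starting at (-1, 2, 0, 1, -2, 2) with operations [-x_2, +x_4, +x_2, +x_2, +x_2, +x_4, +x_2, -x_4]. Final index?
(-1, 5, 0, 2, -2, 2)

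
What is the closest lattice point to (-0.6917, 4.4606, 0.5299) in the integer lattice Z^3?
(-1, 4, 1)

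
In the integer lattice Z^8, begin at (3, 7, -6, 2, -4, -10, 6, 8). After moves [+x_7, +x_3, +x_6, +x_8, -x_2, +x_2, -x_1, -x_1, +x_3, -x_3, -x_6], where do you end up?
(1, 7, -5, 2, -4, -10, 7, 9)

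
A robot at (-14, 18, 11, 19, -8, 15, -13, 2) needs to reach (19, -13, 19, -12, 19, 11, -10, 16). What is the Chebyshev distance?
33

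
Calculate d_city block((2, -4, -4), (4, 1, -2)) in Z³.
9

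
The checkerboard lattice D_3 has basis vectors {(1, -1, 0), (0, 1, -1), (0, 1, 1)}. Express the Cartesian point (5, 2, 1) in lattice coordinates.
5b₁ + 3b₂ + 4b₃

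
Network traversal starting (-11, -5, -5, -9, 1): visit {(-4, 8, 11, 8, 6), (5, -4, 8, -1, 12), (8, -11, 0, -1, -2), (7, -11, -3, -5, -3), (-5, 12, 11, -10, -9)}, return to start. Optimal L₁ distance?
202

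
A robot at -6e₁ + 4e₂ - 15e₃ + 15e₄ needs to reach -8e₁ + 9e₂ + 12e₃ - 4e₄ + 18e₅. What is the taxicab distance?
71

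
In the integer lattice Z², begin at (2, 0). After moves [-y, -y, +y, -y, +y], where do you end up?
(2, -1)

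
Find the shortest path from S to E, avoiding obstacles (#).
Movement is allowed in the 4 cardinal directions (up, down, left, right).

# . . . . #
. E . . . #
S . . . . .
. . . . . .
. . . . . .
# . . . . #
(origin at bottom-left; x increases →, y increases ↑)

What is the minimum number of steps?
2
(one shortest path: (0, 3) → (1, 3) → (1, 4))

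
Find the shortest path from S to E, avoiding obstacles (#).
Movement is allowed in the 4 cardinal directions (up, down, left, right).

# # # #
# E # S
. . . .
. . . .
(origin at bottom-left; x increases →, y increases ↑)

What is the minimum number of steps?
4
(one shortest path: (3, 2) → (3, 1) → (2, 1) → (1, 1) → (1, 2))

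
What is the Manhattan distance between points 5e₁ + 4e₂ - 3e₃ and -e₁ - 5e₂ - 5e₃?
17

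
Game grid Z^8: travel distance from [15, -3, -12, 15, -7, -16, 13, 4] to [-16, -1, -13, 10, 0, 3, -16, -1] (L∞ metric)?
31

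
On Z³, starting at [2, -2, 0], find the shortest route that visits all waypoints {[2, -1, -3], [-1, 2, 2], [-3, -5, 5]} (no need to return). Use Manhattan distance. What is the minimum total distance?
27
(one optimal route: (2, -2, 0) → (2, -1, -3) → (-1, 2, 2) → (-3, -5, 5))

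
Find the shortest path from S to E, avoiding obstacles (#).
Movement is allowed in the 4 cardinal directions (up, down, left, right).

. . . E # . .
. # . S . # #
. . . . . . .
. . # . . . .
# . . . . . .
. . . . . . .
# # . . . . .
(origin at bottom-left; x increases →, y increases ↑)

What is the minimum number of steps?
1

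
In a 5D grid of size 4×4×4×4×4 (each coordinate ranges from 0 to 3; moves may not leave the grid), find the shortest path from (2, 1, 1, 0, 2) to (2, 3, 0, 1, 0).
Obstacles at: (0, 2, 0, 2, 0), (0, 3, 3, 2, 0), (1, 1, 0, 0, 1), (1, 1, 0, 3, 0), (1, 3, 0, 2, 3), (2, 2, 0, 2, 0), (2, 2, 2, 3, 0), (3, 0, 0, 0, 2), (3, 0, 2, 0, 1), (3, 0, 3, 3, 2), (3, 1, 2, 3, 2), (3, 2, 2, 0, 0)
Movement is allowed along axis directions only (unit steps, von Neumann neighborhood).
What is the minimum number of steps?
6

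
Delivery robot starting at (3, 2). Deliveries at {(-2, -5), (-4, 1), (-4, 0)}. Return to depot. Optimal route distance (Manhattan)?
28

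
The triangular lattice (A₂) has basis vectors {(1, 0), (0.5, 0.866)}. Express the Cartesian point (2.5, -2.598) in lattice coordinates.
4b₁ - 3b₂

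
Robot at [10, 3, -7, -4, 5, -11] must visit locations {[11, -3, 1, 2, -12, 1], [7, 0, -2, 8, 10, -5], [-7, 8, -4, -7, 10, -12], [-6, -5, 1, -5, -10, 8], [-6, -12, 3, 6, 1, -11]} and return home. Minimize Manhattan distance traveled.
248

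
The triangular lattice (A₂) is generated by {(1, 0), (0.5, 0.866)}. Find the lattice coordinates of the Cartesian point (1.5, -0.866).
2b₁ - b₂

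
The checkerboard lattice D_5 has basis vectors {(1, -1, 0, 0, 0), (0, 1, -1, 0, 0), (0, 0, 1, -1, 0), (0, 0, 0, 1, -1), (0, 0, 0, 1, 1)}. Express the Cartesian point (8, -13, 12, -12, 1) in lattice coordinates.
8b₁ - 5b₂ + 7b₃ - 3b₄ - 2b₅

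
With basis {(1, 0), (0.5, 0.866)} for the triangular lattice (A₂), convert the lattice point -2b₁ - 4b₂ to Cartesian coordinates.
(-4, -3.464)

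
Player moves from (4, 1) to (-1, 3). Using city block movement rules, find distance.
7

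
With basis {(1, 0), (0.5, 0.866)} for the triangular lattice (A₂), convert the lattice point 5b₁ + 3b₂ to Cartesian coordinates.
(6.5, 2.598)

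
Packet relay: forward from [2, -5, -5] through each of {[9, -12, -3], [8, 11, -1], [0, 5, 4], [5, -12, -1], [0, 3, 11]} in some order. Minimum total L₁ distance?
74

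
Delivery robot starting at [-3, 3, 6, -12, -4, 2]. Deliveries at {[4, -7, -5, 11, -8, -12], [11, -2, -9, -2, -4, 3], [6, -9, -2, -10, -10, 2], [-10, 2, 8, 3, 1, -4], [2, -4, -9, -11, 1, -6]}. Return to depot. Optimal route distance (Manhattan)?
248
(one optimal route: (-3, 3, 6, -12, -4, 2) → (6, -9, -2, -10, -10, 2) → (11, -2, -9, -2, -4, 3) → (2, -4, -9, -11, 1, -6) → (4, -7, -5, 11, -8, -12) → (-10, 2, 8, 3, 1, -4) → (-3, 3, 6, -12, -4, 2))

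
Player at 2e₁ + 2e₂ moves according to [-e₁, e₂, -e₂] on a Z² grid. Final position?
(1, 2)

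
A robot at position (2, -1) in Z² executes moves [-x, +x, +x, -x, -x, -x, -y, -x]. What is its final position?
(-1, -2)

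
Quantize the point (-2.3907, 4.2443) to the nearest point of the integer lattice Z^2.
(-2, 4)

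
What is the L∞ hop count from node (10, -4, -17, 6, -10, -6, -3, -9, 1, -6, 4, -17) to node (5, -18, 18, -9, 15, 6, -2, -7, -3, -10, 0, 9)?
35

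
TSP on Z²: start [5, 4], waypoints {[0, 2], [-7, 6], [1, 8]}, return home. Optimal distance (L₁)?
36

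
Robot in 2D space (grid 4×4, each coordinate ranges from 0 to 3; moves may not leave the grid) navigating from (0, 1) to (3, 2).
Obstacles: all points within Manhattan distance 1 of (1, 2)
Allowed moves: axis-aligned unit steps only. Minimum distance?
6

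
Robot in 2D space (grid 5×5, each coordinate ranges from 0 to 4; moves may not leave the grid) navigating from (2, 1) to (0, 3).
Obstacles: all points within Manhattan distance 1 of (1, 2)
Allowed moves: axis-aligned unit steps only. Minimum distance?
8
(one shortest path: (2, 1) → (3, 1) → (3, 2) → (3, 3) → (2, 3) → (2, 4) → (1, 4) → (0, 4) → (0, 3))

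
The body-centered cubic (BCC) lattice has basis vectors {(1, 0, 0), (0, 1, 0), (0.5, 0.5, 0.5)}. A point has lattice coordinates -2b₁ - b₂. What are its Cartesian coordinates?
(-2, -1, 0)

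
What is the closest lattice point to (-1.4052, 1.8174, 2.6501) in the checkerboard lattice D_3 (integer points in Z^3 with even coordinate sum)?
(-1, 2, 3)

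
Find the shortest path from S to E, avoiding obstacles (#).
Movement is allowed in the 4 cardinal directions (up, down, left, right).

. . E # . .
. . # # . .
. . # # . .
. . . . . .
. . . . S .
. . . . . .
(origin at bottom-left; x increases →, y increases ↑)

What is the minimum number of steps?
8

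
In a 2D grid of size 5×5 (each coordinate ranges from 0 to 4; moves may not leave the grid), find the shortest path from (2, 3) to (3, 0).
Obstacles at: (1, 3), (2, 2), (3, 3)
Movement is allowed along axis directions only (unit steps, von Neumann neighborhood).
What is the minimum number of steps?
8
(one shortest path: (2, 3) → (2, 4) → (3, 4) → (4, 4) → (4, 3) → (4, 2) → (3, 2) → (3, 1) → (3, 0))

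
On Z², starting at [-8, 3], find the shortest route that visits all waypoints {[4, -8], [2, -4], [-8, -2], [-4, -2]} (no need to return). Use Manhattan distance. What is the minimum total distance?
23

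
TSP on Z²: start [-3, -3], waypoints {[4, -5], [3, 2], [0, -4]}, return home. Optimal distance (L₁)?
28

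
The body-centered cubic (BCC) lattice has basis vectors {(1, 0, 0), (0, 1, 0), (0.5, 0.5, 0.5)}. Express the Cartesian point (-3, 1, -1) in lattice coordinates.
-2b₁ + 2b₂ - 2b₃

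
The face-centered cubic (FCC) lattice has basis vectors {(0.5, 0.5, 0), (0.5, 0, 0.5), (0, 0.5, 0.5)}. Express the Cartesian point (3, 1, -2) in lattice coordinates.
6b₁ - 4b₃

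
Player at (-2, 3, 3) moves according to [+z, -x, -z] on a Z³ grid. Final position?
(-3, 3, 3)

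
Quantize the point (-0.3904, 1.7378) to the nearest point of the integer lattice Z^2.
(0, 2)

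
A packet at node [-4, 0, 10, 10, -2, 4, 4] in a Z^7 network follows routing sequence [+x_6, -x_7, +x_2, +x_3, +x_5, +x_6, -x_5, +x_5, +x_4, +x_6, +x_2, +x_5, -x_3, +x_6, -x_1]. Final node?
(-5, 2, 10, 11, 0, 8, 3)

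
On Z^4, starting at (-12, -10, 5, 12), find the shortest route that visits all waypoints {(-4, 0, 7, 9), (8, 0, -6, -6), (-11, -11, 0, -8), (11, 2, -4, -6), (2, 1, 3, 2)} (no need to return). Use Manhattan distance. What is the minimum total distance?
111
(one optimal route: (-12, -10, 5, 12) → (-4, 0, 7, 9) → (2, 1, 3, 2) → (11, 2, -4, -6) → (8, 0, -6, -6) → (-11, -11, 0, -8))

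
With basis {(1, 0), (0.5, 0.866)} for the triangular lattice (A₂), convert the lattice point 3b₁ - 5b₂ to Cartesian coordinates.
(0.5, -4.33)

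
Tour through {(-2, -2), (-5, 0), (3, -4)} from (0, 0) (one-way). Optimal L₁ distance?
17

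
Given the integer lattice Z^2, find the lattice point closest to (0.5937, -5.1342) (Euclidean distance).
(1, -5)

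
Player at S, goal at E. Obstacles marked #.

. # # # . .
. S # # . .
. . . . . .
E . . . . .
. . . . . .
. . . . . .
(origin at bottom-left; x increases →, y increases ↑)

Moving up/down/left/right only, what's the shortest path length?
3
(one shortest path: (1, 4) → (0, 4) → (0, 3) → (0, 2))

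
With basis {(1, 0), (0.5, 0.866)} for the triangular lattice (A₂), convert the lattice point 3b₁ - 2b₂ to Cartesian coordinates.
(2, -1.732)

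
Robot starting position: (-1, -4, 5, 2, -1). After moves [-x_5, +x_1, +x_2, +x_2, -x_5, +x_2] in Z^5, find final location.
(0, -1, 5, 2, -3)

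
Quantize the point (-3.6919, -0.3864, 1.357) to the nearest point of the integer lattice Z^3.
(-4, 0, 1)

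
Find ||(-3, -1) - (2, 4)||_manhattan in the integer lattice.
10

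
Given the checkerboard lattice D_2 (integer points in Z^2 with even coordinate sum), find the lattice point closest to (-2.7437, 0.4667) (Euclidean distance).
(-3, 1)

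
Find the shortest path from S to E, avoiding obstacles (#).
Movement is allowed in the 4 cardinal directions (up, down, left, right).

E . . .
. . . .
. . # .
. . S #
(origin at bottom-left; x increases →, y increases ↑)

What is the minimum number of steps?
5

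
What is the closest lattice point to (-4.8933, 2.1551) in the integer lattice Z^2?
(-5, 2)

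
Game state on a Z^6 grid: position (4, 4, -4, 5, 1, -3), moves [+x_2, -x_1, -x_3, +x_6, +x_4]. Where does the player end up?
(3, 5, -5, 6, 1, -2)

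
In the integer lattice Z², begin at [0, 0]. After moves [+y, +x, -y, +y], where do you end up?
(1, 1)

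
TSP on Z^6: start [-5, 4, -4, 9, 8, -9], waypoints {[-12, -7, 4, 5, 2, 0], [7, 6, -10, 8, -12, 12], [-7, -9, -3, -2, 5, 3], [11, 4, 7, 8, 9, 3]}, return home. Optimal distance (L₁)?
234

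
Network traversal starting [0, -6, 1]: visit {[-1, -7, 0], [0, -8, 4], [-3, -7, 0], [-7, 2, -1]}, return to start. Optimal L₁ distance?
44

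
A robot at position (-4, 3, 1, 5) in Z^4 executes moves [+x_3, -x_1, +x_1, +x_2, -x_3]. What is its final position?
(-4, 4, 1, 5)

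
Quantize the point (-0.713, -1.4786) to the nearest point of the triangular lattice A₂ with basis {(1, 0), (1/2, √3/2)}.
(-1, -1.732)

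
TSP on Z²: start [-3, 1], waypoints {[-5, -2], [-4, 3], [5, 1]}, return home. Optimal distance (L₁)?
30
(one optimal route: (-3, 1) → (-5, -2) → (-4, 3) → (5, 1) → (-3, 1))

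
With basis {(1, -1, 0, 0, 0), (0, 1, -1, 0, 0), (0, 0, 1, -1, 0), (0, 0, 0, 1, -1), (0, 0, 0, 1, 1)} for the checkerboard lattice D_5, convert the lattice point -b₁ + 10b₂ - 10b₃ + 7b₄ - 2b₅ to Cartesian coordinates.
(-1, 11, -20, 15, -9)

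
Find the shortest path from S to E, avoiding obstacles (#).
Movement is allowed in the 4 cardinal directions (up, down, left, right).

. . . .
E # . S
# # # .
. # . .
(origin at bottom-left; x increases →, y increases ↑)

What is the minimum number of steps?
5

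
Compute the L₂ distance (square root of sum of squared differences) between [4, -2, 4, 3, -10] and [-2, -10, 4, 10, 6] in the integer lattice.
20.1246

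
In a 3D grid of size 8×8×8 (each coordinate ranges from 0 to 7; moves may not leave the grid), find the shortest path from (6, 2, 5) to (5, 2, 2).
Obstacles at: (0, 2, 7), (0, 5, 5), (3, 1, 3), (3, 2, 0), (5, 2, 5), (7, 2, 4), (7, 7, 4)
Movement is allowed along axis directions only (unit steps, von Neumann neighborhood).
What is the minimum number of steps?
4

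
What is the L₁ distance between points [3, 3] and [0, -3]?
9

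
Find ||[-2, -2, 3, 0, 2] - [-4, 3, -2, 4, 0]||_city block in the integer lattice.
18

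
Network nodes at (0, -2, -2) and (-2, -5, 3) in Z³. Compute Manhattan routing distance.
10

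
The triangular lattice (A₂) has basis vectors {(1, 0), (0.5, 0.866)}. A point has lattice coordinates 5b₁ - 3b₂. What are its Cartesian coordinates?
(3.5, -2.598)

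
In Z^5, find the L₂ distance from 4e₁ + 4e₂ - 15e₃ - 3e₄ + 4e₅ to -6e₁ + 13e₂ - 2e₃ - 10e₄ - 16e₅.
28.2666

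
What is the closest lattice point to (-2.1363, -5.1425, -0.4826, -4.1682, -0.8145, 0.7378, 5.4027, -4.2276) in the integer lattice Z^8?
(-2, -5, 0, -4, -1, 1, 5, -4)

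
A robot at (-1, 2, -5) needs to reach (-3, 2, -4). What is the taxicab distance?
3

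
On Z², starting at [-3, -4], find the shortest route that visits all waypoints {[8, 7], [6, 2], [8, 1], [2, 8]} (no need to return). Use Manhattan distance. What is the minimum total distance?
31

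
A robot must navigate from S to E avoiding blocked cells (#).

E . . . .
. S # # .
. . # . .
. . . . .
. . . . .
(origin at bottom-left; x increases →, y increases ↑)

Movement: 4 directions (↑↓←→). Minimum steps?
2
(one shortest path: (1, 3) → (0, 3) → (0, 4))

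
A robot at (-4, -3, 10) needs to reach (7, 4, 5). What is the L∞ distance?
11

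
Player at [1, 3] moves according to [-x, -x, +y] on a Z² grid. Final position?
(-1, 4)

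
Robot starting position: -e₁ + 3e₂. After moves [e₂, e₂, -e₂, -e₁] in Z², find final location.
(-2, 4)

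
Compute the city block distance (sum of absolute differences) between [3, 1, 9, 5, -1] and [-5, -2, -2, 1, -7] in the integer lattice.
32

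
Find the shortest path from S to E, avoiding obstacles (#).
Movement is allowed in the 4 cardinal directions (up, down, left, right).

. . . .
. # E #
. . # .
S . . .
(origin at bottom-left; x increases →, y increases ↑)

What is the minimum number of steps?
6
(one shortest path: (0, 0) → (0, 1) → (0, 2) → (0, 3) → (1, 3) → (2, 3) → (2, 2))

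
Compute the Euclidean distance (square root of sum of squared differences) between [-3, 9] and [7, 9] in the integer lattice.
10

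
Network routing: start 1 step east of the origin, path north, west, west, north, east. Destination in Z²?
(0, 2)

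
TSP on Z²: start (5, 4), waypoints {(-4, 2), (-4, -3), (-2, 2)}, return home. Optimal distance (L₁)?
32
(one optimal route: (5, 4) → (-4, 2) → (-4, -3) → (-2, 2) → (5, 4))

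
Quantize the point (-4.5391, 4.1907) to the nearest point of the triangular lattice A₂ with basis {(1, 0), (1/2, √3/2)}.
(-4.5, 4.33)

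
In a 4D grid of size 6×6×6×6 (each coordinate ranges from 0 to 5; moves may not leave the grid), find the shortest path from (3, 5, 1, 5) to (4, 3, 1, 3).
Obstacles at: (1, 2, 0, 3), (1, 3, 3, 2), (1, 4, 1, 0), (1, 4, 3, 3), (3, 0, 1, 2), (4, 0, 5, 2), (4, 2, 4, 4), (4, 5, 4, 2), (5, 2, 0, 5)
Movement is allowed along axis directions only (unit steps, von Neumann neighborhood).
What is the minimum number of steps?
5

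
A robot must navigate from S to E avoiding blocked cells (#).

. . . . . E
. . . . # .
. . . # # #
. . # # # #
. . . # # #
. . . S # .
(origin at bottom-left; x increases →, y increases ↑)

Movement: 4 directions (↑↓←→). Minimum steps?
11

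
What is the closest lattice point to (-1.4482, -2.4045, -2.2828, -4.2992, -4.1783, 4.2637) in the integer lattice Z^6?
(-1, -2, -2, -4, -4, 4)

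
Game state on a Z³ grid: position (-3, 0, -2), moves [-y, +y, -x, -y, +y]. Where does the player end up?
(-4, 0, -2)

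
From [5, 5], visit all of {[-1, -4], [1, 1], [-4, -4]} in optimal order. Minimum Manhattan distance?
18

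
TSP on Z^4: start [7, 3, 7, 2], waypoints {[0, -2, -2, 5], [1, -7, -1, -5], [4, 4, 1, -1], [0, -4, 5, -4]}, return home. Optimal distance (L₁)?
82
(one optimal route: (7, 3, 7, 2) → (4, 4, 1, -1) → (0, -2, -2, 5) → (1, -7, -1, -5) → (0, -4, 5, -4) → (7, 3, 7, 2))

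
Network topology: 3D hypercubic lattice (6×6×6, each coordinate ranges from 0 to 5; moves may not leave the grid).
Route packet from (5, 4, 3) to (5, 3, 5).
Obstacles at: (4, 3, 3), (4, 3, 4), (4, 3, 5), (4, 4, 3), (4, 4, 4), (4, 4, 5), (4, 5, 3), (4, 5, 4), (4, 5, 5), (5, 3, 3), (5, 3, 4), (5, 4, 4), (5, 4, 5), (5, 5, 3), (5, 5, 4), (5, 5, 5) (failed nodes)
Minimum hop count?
7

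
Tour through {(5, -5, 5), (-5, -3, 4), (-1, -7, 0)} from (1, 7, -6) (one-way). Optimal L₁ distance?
47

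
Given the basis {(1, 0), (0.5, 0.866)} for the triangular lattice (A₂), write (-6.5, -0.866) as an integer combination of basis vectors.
-6b₁ - b₂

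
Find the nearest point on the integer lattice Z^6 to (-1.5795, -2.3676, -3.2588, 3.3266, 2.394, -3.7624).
(-2, -2, -3, 3, 2, -4)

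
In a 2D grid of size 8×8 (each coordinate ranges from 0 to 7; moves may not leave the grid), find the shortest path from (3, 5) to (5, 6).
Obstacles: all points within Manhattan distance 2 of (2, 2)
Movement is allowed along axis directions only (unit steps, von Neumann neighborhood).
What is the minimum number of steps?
3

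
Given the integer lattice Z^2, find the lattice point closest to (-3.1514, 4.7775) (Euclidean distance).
(-3, 5)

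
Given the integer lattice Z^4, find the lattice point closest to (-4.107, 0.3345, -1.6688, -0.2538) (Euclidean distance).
(-4, 0, -2, 0)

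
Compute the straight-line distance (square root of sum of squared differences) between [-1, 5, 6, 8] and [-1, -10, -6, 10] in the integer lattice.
19.3132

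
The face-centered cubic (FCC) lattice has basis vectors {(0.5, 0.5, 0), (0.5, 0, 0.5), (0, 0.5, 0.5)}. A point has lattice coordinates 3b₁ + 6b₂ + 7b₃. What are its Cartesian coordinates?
(4.5, 5, 6.5)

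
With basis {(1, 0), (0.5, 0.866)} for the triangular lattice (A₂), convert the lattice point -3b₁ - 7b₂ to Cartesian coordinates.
(-6.5, -6.062)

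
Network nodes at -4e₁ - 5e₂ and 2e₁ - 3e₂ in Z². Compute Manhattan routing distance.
8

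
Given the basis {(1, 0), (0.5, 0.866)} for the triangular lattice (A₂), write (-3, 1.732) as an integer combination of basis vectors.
-4b₁ + 2b₂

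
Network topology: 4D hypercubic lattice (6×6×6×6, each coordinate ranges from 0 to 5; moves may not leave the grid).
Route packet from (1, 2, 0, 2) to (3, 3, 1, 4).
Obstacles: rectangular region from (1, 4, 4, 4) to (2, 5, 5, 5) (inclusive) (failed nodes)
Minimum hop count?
6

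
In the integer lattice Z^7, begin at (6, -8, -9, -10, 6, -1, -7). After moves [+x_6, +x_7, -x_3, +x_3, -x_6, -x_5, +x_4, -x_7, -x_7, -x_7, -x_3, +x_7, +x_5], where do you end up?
(6, -8, -10, -9, 6, -1, -8)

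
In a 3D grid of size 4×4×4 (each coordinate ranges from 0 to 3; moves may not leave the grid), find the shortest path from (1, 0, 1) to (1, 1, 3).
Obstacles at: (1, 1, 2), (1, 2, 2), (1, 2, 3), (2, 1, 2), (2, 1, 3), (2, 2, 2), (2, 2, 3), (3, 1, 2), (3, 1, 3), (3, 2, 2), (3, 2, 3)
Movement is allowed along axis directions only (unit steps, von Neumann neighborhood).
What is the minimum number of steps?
3
(one shortest path: (1, 0, 1) → (1, 0, 2) → (1, 0, 3) → (1, 1, 3))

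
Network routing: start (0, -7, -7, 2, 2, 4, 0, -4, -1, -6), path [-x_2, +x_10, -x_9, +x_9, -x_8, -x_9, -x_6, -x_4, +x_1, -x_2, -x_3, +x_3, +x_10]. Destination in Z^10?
(1, -9, -7, 1, 2, 3, 0, -5, -2, -4)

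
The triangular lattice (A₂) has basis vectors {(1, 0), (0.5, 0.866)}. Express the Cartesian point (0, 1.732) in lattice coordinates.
-b₁ + 2b₂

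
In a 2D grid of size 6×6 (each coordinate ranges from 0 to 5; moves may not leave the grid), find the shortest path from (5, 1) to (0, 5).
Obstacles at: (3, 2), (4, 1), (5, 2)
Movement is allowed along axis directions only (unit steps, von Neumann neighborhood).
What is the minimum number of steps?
11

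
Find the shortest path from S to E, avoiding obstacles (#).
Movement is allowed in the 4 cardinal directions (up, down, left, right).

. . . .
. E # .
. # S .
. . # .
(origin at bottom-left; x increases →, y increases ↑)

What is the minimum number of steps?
6
(one shortest path: (2, 1) → (3, 1) → (3, 2) → (3, 3) → (2, 3) → (1, 3) → (1, 2))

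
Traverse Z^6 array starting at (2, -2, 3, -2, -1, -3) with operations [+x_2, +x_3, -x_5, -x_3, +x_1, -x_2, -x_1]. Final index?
(2, -2, 3, -2, -2, -3)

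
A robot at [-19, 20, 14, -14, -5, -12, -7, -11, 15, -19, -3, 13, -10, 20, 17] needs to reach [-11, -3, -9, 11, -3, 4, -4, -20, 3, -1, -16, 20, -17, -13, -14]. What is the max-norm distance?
33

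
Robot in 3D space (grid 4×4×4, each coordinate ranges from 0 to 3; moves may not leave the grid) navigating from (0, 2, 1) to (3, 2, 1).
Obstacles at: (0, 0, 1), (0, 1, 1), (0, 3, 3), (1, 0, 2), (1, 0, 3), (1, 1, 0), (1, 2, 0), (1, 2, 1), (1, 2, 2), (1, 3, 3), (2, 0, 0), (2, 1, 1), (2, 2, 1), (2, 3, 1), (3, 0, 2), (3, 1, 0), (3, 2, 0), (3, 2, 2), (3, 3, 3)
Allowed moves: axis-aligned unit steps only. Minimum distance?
7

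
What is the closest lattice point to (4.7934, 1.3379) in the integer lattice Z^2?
(5, 1)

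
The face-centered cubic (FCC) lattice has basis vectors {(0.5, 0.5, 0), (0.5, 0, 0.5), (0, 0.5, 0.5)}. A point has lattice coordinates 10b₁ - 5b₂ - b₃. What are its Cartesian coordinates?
(2.5, 4.5, -3)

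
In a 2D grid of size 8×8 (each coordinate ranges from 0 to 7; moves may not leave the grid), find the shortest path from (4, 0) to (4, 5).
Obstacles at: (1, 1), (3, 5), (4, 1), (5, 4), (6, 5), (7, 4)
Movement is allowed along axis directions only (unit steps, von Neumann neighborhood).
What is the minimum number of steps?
7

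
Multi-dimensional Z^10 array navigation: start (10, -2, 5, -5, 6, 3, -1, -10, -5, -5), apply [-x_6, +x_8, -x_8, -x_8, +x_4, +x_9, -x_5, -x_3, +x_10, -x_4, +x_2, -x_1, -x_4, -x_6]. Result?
(9, -1, 4, -6, 5, 1, -1, -11, -4, -4)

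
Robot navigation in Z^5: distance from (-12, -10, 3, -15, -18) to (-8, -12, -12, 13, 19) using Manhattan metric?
86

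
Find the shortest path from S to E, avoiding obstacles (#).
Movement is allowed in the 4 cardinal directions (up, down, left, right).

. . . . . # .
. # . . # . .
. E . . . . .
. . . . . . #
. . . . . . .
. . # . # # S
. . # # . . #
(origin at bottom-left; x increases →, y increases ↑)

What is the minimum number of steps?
8
(one shortest path: (6, 1) → (6, 2) → (5, 2) → (4, 2) → (3, 2) → (2, 2) → (1, 2) → (1, 3) → (1, 4))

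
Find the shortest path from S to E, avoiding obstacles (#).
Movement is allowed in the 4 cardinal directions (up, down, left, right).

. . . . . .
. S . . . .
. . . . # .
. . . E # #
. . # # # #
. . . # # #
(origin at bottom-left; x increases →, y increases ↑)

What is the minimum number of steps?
4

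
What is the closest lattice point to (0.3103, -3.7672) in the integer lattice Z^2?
(0, -4)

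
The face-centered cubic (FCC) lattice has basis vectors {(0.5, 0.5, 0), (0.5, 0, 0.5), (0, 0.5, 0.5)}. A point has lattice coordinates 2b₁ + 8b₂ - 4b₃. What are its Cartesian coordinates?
(5, -1, 2)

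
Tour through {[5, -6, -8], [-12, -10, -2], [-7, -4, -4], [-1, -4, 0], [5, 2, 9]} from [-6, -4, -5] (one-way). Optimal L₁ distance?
75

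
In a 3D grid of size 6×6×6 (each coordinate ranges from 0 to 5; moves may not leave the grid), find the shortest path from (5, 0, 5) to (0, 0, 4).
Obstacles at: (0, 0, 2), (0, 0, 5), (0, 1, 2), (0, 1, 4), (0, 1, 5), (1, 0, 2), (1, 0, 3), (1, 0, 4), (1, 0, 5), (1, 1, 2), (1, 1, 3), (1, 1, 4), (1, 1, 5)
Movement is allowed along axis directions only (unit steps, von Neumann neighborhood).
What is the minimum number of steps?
12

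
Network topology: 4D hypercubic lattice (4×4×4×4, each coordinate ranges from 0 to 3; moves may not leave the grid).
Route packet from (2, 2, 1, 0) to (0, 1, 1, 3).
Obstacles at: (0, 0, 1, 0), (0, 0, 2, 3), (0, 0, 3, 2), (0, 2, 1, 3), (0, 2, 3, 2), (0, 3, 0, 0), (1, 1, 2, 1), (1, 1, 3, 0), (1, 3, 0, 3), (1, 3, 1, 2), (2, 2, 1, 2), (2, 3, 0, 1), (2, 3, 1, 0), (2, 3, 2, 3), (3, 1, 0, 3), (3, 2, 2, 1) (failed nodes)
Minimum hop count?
6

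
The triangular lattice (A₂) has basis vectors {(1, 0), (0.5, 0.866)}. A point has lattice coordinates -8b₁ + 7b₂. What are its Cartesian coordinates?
(-4.5, 6.062)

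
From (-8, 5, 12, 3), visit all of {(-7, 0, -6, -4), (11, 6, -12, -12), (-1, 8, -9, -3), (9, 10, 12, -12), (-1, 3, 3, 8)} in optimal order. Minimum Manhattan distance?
127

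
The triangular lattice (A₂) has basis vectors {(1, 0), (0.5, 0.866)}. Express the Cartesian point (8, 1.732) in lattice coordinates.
7b₁ + 2b₂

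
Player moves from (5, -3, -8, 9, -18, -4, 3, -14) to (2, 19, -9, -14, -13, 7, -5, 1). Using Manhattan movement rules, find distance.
88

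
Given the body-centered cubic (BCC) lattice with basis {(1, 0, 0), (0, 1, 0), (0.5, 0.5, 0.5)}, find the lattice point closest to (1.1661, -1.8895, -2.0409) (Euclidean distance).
(1, -2, -2)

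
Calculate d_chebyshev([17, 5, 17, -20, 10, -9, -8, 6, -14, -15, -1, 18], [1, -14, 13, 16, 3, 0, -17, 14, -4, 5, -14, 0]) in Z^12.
36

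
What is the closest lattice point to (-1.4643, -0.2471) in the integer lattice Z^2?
(-1, 0)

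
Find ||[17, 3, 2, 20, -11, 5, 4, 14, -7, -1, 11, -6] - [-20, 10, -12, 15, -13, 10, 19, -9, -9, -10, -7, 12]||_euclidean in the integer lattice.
56.1694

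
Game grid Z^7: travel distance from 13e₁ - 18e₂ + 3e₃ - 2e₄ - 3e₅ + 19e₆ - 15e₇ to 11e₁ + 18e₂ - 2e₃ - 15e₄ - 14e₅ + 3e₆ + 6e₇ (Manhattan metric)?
104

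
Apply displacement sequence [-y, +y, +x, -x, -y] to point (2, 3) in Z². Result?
(2, 2)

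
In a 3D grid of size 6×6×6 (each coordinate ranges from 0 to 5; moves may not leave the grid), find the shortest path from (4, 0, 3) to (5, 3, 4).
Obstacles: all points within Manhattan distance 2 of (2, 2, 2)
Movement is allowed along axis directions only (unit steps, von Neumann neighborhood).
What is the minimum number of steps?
5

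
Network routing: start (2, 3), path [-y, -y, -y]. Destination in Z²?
(2, 0)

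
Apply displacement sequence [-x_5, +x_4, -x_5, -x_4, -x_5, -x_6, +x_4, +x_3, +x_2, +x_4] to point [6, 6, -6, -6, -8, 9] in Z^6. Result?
(6, 7, -5, -4, -11, 8)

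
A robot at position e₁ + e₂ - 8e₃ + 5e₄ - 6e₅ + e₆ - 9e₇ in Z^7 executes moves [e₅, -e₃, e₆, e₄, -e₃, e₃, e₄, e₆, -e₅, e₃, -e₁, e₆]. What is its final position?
(0, 1, -8, 7, -6, 4, -9)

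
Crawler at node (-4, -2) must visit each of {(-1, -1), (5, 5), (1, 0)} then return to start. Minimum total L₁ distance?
32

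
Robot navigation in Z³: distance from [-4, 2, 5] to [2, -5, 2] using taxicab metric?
16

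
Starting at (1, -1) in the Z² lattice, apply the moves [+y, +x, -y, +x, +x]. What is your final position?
(4, -1)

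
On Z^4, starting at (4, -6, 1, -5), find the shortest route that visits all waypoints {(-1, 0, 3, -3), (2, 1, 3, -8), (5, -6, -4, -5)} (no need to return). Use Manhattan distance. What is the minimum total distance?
35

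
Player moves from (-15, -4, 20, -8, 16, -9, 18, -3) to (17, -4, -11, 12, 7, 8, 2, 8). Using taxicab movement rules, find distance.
136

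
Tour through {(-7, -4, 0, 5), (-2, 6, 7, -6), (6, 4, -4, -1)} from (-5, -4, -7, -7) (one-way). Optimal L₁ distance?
78
(one optimal route: (-5, -4, -7, -7) → (-7, -4, 0, 5) → (6, 4, -4, -1) → (-2, 6, 7, -6))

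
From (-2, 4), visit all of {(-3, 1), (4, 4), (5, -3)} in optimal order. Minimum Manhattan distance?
22
(one optimal route: (-2, 4) → (-3, 1) → (4, 4) → (5, -3))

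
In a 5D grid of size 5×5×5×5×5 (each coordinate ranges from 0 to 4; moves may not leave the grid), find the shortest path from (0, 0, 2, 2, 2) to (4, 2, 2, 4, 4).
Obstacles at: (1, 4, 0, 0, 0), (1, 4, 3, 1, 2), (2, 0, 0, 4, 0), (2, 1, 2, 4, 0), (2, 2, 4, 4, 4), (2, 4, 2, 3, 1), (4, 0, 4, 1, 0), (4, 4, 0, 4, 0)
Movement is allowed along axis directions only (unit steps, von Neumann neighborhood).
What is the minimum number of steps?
10
(one shortest path: (0, 0, 2, 2, 2) → (1, 0, 2, 2, 2) → (2, 0, 2, 2, 2) → (3, 0, 2, 2, 2) → (4, 0, 2, 2, 2) → (4, 1, 2, 2, 2) → (4, 2, 2, 2, 2) → (4, 2, 2, 3, 2) → (4, 2, 2, 4, 2) → (4, 2, 2, 4, 3) → (4, 2, 2, 4, 4))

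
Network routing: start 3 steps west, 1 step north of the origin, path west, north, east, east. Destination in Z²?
(-2, 2)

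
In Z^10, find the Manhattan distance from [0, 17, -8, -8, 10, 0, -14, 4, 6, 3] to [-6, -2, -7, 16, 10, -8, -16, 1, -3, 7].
76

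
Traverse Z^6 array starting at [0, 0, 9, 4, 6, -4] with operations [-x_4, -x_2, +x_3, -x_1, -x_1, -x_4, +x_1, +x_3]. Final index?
(-1, -1, 11, 2, 6, -4)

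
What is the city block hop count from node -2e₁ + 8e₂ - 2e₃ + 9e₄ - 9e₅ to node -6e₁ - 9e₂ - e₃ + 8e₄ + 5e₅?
37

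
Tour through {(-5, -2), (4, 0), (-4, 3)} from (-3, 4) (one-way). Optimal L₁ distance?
19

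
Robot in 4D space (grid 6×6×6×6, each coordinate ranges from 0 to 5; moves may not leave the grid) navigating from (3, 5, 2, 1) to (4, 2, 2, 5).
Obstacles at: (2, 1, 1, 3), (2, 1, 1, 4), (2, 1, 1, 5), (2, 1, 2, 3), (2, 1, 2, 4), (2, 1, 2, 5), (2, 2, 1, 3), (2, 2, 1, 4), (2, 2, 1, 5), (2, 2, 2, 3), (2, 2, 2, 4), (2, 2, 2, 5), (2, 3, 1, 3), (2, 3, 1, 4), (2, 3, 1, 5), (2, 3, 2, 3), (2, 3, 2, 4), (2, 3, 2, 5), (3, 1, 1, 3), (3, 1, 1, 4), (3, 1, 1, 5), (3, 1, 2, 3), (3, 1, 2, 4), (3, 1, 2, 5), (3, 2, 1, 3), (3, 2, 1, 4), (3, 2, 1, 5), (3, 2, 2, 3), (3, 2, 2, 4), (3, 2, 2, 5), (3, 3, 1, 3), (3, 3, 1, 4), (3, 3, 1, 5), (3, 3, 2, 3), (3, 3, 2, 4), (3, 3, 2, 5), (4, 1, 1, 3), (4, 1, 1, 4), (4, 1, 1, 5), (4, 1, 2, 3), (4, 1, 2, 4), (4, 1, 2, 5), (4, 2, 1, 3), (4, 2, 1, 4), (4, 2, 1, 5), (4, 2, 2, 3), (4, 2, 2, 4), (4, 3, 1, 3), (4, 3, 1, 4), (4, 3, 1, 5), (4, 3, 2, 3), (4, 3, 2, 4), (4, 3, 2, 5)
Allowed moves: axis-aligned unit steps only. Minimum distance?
10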